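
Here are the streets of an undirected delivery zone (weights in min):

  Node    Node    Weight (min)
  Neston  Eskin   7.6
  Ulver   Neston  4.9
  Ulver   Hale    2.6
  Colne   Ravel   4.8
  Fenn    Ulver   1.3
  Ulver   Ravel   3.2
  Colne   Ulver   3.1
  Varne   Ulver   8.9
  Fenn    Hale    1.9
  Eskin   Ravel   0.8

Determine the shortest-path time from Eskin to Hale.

Compare a few routes:
Eskin → Ravel → Colne → Ulver → Hale: 0.8+4.8+3.1+2.6 = 11.3
Eskin → Ravel → Ulver → Hale: 0.8+3.2+2.6 = 6.6
Eskin → Ravel → Ulver → Fenn → Hale: 0.8+3.2+1.3+1.9 = 7.2
The minimum is 6.6 min via Eskin → Ravel → Ulver → Hale.

6.6 min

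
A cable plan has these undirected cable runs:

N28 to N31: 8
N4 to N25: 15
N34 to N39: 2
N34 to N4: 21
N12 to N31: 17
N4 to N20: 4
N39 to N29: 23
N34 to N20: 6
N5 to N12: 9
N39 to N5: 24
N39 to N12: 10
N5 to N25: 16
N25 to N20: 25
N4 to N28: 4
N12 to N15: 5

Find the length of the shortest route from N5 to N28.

34

Running Dijkstra from N5:
N5: 0
N12: 9  (via N5)
N15: 14  (via N12)
N25: 16  (via N5)
N39: 19  (via N12)
N34: 21  (via N39)
N31: 26  (via N12)
N20: 27  (via N34)
N4: 31  (via N25)
N28: 34  (via N31)
Shortest route: N5 → N12 → N31 → N28 = 34.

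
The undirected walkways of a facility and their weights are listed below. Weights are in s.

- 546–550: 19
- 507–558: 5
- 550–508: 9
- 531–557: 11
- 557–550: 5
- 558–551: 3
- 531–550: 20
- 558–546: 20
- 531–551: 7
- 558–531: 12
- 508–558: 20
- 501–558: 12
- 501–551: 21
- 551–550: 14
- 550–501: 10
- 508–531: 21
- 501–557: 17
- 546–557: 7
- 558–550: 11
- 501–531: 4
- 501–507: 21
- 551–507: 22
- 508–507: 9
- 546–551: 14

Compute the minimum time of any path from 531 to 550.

Settle nodes by increasing distance from 531:
531: 0
501: 4  (via 531)
551: 7  (via 531)
558: 10  (via 551)
557: 11  (via 531)
550: 14  (via 501)
Shortest route: 531 → 501 → 550 = 14 s.

14 s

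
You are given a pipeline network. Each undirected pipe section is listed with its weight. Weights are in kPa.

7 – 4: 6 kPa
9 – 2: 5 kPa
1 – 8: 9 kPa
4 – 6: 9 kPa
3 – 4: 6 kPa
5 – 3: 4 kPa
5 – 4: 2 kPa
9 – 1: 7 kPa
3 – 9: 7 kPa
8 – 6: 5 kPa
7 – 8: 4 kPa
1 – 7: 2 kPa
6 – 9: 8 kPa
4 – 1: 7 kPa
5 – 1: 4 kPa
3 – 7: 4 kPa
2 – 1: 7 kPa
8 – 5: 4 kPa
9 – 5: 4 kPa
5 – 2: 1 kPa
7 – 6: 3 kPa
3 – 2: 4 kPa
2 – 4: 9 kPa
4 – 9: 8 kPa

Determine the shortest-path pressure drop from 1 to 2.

5 kPa

Enumerating some paths:
1 → 2: 7 = 7
1 → 5 → 2: 4+1 = 5
The minimum is 5 kPa via 1 → 5 → 2.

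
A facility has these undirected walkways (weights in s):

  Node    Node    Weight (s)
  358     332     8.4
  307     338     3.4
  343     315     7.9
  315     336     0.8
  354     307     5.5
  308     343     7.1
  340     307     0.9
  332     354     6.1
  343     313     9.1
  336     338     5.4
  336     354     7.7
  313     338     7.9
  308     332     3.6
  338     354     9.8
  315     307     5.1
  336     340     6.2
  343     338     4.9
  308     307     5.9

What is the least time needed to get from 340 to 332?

Shortest distances from 340:
340: 0
307: 0.9  (via 340)
338: 4.3  (via 307)
315: 6  (via 307)
336: 6.2  (via 340)
354: 6.4  (via 307)
308: 6.8  (via 307)
343: 9.2  (via 338)
332: 10.4  (via 308)
Shortest route: 340–307–308–332 = 10.4 s.

10.4 s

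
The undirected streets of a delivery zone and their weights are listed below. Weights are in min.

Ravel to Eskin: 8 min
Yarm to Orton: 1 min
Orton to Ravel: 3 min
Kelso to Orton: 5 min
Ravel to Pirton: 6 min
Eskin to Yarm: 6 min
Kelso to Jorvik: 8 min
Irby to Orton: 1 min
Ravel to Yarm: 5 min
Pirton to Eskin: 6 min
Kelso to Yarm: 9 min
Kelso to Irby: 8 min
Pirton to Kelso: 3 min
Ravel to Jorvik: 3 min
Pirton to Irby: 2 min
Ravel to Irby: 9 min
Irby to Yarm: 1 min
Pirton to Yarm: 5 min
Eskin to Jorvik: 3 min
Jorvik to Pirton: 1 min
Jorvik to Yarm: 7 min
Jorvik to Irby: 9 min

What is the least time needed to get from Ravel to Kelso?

7 min

Candidate routes:
Ravel - Pirton - Kelso: 6+3 = 9
Ravel - Jorvik - Pirton - Kelso: 3+1+3 = 7
Ravel - Orton - Kelso: 3+5 = 8
The minimum is 7 min via Ravel - Jorvik - Pirton - Kelso.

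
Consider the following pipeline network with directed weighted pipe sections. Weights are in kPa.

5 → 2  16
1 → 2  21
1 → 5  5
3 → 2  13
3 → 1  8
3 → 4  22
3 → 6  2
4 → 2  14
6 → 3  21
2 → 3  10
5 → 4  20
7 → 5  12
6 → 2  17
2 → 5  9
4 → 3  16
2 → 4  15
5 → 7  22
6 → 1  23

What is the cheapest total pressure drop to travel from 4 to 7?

45 kPa

Settle nodes by increasing distance from 4:
4: 0
2: 14  (via 4)
3: 16  (via 4)
6: 18  (via 3)
5: 23  (via 2)
1: 24  (via 3)
7: 45  (via 5)
Shortest route: 4 → 2 → 5 → 7 = 45 kPa.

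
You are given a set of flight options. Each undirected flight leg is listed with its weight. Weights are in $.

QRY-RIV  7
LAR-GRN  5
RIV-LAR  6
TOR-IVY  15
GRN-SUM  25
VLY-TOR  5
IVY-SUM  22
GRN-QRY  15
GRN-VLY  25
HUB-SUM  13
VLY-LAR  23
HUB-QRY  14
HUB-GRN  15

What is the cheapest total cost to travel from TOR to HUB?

$45

Settle nodes by increasing distance from TOR:
TOR: 0
VLY: 5  (via TOR)
IVY: 15  (via TOR)
LAR: 28  (via VLY)
GRN: 30  (via VLY)
RIV: 34  (via LAR)
SUM: 37  (via IVY)
QRY: 41  (via RIV)
HUB: 45  (via GRN)
Shortest route: TOR–VLY–GRN–HUB = $45.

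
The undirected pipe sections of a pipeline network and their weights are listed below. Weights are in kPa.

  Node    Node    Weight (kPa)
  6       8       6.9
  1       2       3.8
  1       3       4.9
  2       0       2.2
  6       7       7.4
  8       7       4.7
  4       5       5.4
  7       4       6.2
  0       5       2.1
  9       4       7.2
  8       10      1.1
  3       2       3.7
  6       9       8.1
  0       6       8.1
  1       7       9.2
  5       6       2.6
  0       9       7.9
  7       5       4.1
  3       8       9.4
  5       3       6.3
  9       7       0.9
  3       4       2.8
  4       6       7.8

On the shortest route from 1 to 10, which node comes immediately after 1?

7

Enumerating some paths:
1 → 7 → 8 → 10: 9.2+4.7+1.1 = 15
1 → 2 → 3 → 8 → 10: 3.8+3.7+9.4+1.1 = 18
1 → 2 → 0 → 5 → 7 → 8 → 10: 3.8+2.2+2.1+4.1+4.7+1.1 = 18
1 → 3 → 8 → 10: 4.9+9.4+1.1 = 15.4
The minimum is 15 kPa via 1 → 7 → 8 → 10.
So from 1 the first move is to 7.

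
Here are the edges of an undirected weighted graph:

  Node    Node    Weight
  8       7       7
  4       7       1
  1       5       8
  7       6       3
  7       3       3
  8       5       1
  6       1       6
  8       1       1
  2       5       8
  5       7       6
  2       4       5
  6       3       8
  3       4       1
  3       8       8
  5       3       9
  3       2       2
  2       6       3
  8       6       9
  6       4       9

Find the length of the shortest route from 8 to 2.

Compare a few routes:
8 - 3 - 2: 8+2 = 10
8 - 1 - 6 - 2: 1+6+3 = 10
8 - 5 - 2: 1+8 = 9
The minimum is 9 via 8 - 5 - 2.

9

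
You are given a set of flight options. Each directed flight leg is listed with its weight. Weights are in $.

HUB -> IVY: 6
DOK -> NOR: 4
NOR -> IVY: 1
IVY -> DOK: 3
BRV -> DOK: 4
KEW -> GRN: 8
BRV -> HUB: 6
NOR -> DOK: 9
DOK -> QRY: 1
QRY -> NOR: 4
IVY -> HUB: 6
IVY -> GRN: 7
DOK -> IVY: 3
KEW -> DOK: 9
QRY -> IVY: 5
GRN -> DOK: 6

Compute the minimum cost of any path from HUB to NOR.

Running Dijkstra from HUB:
HUB: 0
IVY: 6  (via HUB)
DOK: 9  (via IVY)
QRY: 10  (via DOK)
GRN: 13  (via IVY)
NOR: 13  (via DOK)
Shortest route: HUB–IVY–DOK–NOR = $13.

$13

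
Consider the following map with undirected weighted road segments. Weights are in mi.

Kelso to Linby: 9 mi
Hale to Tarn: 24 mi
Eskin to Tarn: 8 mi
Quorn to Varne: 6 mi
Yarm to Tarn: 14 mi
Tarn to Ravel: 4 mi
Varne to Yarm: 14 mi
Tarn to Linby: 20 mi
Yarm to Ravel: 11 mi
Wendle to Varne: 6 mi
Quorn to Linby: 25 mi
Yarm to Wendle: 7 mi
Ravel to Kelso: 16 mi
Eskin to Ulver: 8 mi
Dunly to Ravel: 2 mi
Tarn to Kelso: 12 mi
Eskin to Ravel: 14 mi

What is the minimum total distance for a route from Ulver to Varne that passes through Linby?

67 mi

Shortest Ulver→Linby: Ulver–Eskin–Tarn–Linby = 36
Best Linby to Varne: Linby–Quorn–Varne costing 31
Total via Linby: 36 + 31 = 67 mi.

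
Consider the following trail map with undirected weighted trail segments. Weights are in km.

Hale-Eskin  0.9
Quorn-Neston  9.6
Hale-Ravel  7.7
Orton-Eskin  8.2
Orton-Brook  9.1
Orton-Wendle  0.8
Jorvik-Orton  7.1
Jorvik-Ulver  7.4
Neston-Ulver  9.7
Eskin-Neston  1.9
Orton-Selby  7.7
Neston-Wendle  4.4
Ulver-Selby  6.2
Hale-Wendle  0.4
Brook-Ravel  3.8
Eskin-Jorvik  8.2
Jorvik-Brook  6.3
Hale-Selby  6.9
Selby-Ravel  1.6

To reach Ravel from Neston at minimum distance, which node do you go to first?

Candidate routes:
Neston–Eskin–Hale–Ravel: 1.9+0.9+7.7 = 10.5
Neston–Eskin–Hale–Selby–Ravel: 1.9+0.9+6.9+1.6 = 11.3
Cheapest is Neston–Eskin–Hale–Ravel at 10.5 km.
So from Neston the first move is to Eskin.

Eskin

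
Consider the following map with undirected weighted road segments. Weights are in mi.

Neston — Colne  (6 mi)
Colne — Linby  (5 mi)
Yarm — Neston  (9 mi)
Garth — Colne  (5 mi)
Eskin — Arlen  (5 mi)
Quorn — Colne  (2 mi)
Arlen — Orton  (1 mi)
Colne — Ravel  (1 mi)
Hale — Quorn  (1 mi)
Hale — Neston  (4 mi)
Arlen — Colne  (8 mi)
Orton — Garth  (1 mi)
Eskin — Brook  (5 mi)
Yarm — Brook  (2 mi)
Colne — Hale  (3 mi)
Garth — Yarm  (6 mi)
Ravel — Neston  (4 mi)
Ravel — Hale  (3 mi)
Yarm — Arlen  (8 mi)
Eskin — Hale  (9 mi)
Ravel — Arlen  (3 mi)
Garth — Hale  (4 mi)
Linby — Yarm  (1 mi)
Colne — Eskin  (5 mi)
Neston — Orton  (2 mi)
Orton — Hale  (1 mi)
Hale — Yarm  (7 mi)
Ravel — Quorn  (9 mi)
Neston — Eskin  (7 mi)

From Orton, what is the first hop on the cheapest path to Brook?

Garth

Enumerating some paths:
Orton–Hale–Yarm–Brook: 1+7+2 = 10
Orton–Garth–Yarm–Brook: 1+6+2 = 9
The minimum is 9 mi via Orton–Garth–Yarm–Brook.
So from Orton the first move is to Garth.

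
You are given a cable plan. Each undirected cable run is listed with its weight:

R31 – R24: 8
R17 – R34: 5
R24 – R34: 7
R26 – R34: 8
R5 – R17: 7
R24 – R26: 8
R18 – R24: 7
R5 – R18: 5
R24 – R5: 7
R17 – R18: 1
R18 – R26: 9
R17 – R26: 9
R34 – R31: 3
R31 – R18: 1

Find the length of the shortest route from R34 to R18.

Candidate routes:
R34 - R17 - R18: 5+1 = 6
R34 - R31 - R18: 3+1 = 4
The minimum is 4 via R34 - R31 - R18.

4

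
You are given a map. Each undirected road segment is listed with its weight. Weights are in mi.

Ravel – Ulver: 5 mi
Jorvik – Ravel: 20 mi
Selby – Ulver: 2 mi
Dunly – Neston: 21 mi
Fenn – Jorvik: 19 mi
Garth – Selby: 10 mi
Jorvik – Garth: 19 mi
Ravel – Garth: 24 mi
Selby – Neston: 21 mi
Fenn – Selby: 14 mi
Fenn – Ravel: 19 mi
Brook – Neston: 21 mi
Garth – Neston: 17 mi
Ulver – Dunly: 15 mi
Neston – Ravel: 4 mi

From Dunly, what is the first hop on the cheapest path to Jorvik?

Ulver

Compare a few routes:
Dunly–Ulver–Ravel–Jorvik: 15+5+20 = 40
Dunly–Neston–Ravel–Jorvik: 21+4+20 = 45
The minimum is 40 mi via Dunly–Ulver–Ravel–Jorvik.
So from Dunly the first move is to Ulver.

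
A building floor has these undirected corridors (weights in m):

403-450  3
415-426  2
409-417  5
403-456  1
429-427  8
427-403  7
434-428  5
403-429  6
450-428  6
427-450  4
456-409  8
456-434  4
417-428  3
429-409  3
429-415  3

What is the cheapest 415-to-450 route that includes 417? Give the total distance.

20 m

Shortest 415→417: 415–429–409–417 = 11
Best 417 to 450: 417–428–450 costing 9
Total via 417: 11 + 9 = 20 m.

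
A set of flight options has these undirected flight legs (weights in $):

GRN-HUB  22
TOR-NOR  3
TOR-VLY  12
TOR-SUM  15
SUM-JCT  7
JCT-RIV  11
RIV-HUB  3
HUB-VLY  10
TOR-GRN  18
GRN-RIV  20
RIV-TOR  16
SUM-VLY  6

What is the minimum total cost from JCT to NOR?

Settle nodes by increasing distance from JCT:
JCT: 0
SUM: 7  (via JCT)
RIV: 11  (via JCT)
VLY: 13  (via SUM)
HUB: 14  (via RIV)
TOR: 22  (via SUM)
NOR: 25  (via TOR)
Shortest route: JCT–SUM–TOR–NOR = $25.

$25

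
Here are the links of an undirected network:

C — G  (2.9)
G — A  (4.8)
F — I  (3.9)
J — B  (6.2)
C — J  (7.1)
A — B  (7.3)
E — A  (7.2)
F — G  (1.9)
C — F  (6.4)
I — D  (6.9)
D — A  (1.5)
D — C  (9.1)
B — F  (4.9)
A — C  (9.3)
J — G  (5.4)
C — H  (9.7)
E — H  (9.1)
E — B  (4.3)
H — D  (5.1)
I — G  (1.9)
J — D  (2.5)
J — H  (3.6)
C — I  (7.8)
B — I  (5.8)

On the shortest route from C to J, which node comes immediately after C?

Compare a few routes:
C–J: 7.1 = 7.1
C–G–J: 2.9+5.4 = 8.3
The minimum is 7.1 via C–J.
So from C the first move is to J.

J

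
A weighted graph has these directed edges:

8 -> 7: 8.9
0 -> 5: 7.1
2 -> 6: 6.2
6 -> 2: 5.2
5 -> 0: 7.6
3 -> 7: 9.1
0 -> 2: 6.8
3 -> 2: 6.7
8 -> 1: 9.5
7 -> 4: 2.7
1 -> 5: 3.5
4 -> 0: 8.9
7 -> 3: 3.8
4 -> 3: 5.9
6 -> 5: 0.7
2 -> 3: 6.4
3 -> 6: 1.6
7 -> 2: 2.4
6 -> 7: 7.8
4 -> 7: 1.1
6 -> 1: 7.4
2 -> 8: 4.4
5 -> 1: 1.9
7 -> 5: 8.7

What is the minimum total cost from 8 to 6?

14.3

Running Dijkstra from 8:
8: 0
7: 8.9  (via 8)
1: 9.5  (via 8)
2: 11.3  (via 7)
4: 11.6  (via 7)
3: 12.7  (via 7)
5: 13  (via 1)
6: 14.3  (via 3)
Shortest route: 8 → 7 → 3 → 6 = 14.3.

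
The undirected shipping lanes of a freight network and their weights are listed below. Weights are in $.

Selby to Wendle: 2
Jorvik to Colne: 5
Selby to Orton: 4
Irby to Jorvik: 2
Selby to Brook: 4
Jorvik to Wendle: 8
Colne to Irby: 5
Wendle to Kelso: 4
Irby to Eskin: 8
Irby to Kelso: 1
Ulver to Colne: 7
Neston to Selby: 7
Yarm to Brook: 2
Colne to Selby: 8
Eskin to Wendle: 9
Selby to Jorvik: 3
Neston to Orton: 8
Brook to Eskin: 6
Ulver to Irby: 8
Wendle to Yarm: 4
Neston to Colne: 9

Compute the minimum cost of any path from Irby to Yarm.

$9

Compare a few routes:
Irby–Jorvik–Selby–Wendle–Yarm: 2+3+2+4 = 11
Irby–Kelso–Wendle–Yarm: 1+4+4 = 9
The minimum is $9 via Irby–Kelso–Wendle–Yarm.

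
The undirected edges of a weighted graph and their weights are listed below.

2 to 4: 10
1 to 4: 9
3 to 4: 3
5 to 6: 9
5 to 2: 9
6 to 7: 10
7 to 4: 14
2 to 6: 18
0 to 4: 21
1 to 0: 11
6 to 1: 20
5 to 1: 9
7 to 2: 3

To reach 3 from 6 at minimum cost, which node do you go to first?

7

Candidate routes:
6–5–1–4–3: 9+9+9+3 = 30
6–7–4–3: 10+14+3 = 27
6–5–2–4–3: 9+9+10+3 = 31
6–7–2–4–3: 10+3+10+3 = 26
Cheapest is 6–7–2–4–3 at 26.
So from 6 the first move is to 7.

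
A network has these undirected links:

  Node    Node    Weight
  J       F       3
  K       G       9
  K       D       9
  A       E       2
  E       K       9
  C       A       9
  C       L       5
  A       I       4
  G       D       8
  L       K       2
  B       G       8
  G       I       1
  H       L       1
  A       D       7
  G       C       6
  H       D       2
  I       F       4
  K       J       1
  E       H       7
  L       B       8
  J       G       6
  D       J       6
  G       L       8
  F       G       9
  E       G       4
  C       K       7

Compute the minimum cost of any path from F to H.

7

Running Dijkstra from F:
F: 0
J: 3  (via F)
I: 4  (via F)
K: 4  (via J)
G: 5  (via I)
L: 6  (via K)
H: 7  (via L)
Shortest route: F–J–K–L–H = 7.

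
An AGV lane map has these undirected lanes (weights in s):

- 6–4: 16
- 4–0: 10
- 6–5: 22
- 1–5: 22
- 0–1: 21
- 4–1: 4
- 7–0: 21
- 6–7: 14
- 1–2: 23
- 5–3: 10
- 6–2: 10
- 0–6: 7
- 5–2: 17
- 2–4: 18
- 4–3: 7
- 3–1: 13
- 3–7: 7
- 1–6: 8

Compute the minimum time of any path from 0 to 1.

14 s

Settle nodes by increasing distance from 0:
0: 0
6: 7  (via 0)
4: 10  (via 0)
1: 14  (via 4)
Shortest route: 0–4–1 = 14 s.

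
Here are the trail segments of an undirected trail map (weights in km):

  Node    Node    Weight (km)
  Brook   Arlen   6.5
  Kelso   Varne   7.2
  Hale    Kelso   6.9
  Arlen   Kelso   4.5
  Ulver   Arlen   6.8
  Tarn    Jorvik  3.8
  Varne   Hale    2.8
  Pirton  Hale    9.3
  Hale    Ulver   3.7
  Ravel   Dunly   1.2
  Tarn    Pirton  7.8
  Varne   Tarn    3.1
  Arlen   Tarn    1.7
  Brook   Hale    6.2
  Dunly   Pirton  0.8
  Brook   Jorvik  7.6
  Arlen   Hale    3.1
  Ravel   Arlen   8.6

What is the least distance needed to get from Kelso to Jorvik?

10 km

Candidate routes:
Kelso - Varne - Tarn - Jorvik: 7.2+3.1+3.8 = 14.1
Kelso - Hale - Arlen - Tarn - Jorvik: 6.9+3.1+1.7+3.8 = 15.5
Kelso - Arlen - Tarn - Jorvik: 4.5+1.7+3.8 = 10
Kelso - Hale - Varne - Tarn - Jorvik: 6.9+2.8+3.1+3.8 = 16.6
Cheapest is Kelso - Arlen - Tarn - Jorvik at 10 km.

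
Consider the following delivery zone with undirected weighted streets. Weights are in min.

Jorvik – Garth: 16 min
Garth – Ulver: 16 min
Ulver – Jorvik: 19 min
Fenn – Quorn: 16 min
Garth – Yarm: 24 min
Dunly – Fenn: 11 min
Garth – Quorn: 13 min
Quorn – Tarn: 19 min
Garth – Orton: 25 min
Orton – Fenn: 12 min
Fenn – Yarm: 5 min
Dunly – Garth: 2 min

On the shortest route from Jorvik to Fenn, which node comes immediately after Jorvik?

Garth

Candidate routes:
Jorvik - Ulver - Garth - Dunly - Fenn: 19+16+2+11 = 48
Jorvik - Garth - Quorn - Fenn: 16+13+16 = 45
Jorvik - Garth - Yarm - Fenn: 16+24+5 = 45
Jorvik - Garth - Dunly - Fenn: 16+2+11 = 29
The minimum is 29 min via Jorvik - Garth - Dunly - Fenn.
So from Jorvik the first move is to Garth.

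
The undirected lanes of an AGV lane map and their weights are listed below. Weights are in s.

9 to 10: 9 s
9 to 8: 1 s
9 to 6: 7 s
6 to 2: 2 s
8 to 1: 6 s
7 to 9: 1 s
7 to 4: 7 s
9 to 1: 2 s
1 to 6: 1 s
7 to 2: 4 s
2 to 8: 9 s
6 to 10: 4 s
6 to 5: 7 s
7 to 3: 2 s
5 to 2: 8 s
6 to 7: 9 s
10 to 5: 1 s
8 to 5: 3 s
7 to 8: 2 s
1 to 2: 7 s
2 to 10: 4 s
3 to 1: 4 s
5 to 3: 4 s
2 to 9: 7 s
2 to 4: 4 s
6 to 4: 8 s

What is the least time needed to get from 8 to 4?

Running Dijkstra from 8:
8: 0
9: 1  (via 8)
7: 2  (via 8)
1: 3  (via 9)
5: 3  (via 8)
3: 4  (via 7)
6: 4  (via 1)
10: 4  (via 5)
2: 6  (via 7)
4: 9  (via 7)
Shortest route: 8–7–4 = 9 s.

9 s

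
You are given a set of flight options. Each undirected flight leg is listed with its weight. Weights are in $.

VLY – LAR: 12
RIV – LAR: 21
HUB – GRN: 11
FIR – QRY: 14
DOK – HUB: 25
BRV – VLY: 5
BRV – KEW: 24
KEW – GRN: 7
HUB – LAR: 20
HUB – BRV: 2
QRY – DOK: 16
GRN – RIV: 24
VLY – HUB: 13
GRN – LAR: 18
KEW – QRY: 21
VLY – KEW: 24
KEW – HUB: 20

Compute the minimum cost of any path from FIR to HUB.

Candidate routes:
FIR → QRY → KEW → GRN → HUB: 14+21+7+11 = 53
FIR → QRY → DOK → HUB: 14+16+25 = 55
The minimum is $53 via FIR → QRY → KEW → GRN → HUB.

$53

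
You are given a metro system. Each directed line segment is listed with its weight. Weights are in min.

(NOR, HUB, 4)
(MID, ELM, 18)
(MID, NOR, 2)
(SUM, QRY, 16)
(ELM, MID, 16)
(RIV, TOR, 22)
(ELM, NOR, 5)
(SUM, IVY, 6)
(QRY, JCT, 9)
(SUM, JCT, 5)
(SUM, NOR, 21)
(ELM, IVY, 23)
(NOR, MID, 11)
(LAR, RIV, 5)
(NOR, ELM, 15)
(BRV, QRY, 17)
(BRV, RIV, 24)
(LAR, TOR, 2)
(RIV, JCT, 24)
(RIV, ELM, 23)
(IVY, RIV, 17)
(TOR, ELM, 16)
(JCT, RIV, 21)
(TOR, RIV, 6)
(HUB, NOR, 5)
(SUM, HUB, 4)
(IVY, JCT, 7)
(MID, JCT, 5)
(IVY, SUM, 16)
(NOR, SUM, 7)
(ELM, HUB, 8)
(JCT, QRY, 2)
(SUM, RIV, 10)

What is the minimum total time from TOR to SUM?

28 min

Candidate routes:
TOR–ELM–NOR–SUM: 16+5+7 = 28
TOR–RIV–ELM–NOR–SUM: 6+23+5+7 = 41
TOR–ELM–MID–NOR–SUM: 16+16+2+7 = 41
TOR–ELM–HUB–NOR–SUM: 16+8+5+7 = 36
The minimum is 28 min via TOR–ELM–NOR–SUM.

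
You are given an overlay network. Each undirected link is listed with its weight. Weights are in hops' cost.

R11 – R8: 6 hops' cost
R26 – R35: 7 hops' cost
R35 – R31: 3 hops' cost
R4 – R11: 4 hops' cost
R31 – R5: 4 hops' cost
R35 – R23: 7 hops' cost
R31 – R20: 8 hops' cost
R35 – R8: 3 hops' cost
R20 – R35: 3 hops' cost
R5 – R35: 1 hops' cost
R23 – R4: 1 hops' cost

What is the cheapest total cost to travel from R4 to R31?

Shortest distances from R4:
R4: 0
R23: 1  (via R4)
R11: 4  (via R4)
R35: 8  (via R23)
R5: 9  (via R35)
R8: 10  (via R11)
R31: 11  (via R35)
Shortest route: R4–R23–R35–R31 = 11 hops' cost.

11 hops' cost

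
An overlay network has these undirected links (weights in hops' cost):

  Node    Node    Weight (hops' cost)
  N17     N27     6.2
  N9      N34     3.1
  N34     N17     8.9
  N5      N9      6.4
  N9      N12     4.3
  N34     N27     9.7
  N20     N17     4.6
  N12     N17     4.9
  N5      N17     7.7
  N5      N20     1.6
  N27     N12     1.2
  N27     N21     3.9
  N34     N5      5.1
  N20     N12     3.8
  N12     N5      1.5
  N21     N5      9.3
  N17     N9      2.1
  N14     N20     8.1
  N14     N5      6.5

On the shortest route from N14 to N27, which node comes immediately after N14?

N5

Candidate routes:
N14 → N5 → N20 → N12 → N27: 6.5+1.6+3.8+1.2 = 13.1
N14 → N5 → N12 → N27: 6.5+1.5+1.2 = 9.2
N14 → N20 → N12 → N27: 8.1+3.8+1.2 = 13.1
N14 → N20 → N5 → N12 → N27: 8.1+1.6+1.5+1.2 = 12.4
The minimum is 9.2 hops' cost via N14 → N5 → N12 → N27.
So from N14 the first move is to N5.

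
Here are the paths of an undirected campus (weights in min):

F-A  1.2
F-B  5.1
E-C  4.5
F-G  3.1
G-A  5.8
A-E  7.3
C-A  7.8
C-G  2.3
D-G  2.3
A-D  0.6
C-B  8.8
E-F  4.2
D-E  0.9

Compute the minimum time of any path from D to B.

6.9 min

Candidate routes:
D → E → F → B: 0.9+4.2+5.1 = 10.2
D → G → C → B: 2.3+2.3+8.8 = 13.4
D → G → F → B: 2.3+3.1+5.1 = 10.5
D → A → F → B: 0.6+1.2+5.1 = 6.9
Cheapest is D → A → F → B at 6.9 min.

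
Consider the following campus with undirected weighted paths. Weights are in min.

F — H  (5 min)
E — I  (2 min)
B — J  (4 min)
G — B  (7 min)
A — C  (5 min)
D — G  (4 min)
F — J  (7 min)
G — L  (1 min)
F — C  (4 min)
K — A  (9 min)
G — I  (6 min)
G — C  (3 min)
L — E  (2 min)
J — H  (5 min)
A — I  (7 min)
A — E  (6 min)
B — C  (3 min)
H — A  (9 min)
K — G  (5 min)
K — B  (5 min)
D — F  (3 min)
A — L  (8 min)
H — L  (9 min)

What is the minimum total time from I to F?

12 min

Compare a few routes:
I–A–C–F: 7+5+4 = 16
I–G–D–F: 6+4+3 = 13
I–G–C–F: 6+3+4 = 13
I–E–L–G–C–F: 2+2+1+3+4 = 12
Cheapest is I–E–L–G–C–F at 12 min.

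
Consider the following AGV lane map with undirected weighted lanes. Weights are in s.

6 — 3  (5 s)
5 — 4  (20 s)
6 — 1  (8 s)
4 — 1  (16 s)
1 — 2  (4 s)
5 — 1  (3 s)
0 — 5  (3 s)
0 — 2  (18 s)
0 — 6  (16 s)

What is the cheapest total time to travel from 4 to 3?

29 s

Compare a few routes:
4–1–5–0–6–3: 16+3+3+16+5 = 43
4–1–6–3: 16+8+5 = 29
4–5–1–6–3: 20+3+8+5 = 36
Cheapest is 4–1–6–3 at 29 s.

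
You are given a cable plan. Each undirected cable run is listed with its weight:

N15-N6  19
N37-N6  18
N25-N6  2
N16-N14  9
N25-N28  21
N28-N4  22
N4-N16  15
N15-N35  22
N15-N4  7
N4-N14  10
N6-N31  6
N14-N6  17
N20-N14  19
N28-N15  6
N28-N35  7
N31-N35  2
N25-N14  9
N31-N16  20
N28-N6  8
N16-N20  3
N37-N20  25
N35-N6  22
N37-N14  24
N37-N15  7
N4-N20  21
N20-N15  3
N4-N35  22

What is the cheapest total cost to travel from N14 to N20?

12

Running Dijkstra from N14:
N14: 0
N16: 9  (via N14)
N25: 9  (via N14)
N4: 10  (via N14)
N6: 11  (via N25)
N20: 12  (via N16)
Shortest route: N14–N16–N20 = 12.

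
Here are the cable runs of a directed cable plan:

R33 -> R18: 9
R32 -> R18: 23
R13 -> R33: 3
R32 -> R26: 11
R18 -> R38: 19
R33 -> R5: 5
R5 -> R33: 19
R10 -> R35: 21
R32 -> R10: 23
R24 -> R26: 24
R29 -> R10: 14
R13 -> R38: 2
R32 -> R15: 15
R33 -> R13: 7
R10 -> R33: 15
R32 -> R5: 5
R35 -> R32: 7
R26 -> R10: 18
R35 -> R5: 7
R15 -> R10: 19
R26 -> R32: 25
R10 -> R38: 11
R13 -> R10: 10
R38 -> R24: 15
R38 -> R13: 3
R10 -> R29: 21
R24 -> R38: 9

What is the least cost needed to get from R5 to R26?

67

Compare a few routes:
R5 - R33 - R13 - R38 - R24 - R26: 19+7+2+15+24 = 67
R5 - R33 - R18 - R38 - R24 - R26: 19+9+19+15+24 = 86
R5 - R33 - R13 - R10 - R35 - R32 - R26: 19+7+10+21+7+11 = 75
Cheapest is R5 - R33 - R13 - R38 - R24 - R26 at 67.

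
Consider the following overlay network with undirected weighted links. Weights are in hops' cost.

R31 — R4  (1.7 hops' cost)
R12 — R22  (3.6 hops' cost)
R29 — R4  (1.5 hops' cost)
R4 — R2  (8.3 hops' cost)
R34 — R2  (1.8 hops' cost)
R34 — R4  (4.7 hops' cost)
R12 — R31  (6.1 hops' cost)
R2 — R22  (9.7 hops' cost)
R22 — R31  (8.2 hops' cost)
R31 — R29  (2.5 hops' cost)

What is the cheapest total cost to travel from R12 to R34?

Candidate routes:
R12 - R31 - R29 - R4 - R34: 6.1+2.5+1.5+4.7 = 14.8
R12 - R22 - R2 - R34: 3.6+9.7+1.8 = 15.1
R12 - R31 - R4 - R34: 6.1+1.7+4.7 = 12.5
The minimum is 12.5 hops' cost via R12 - R31 - R4 - R34.

12.5 hops' cost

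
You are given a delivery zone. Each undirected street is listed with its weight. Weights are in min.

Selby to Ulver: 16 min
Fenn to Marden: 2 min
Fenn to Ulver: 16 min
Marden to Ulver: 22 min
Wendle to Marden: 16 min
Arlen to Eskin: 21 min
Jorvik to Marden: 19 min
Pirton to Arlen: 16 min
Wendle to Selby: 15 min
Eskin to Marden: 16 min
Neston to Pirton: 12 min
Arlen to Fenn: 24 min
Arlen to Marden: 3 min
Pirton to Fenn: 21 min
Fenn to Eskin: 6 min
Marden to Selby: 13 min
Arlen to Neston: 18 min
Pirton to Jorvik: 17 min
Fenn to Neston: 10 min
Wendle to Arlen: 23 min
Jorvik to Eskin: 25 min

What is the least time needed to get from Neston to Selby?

Enumerating some paths:
Neston–Arlen–Marden–Selby: 18+3+13 = 34
Neston–Fenn–Ulver–Selby: 10+16+16 = 42
Neston–Fenn–Marden–Selby: 10+2+13 = 25
Cheapest is Neston–Fenn–Marden–Selby at 25 min.

25 min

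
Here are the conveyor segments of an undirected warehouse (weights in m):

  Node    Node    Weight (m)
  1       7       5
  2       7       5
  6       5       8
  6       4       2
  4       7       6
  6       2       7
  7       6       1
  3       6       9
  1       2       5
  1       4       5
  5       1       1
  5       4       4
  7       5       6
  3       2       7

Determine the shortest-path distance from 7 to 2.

Enumerating some paths:
7 - 5 - 1 - 2: 6+1+5 = 12
7 - 1 - 2: 5+5 = 10
7 - 6 - 2: 1+7 = 8
7 - 2: 5 = 5
The minimum is 5 m via 7 - 2.

5 m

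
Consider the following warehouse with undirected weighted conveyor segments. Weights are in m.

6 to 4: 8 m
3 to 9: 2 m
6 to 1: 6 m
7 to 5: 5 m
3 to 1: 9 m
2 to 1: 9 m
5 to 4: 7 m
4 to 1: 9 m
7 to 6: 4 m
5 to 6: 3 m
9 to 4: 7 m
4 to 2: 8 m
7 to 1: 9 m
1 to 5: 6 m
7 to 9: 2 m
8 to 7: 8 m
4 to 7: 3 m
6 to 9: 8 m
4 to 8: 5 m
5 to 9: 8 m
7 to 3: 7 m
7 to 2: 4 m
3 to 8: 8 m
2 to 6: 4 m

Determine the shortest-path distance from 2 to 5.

Enumerating some paths:
2 → 6 → 7 → 5: 4+4+5 = 13
2 → 7 → 6 → 5: 4+4+3 = 11
2 → 7 → 5: 4+5 = 9
2 → 6 → 5: 4+3 = 7
The minimum is 7 m via 2 → 6 → 5.

7 m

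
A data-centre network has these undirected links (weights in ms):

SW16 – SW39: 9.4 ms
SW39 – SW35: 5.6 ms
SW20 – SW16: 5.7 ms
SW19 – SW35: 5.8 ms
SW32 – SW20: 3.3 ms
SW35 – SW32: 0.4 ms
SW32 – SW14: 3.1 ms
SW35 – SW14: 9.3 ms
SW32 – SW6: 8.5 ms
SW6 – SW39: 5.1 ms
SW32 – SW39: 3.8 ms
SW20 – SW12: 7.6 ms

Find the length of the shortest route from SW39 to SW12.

14.7 ms

Candidate routes:
SW39 → SW32 → SW20 → SW12: 3.8+3.3+7.6 = 14.7
SW39 → SW35 → SW32 → SW20 → SW12: 5.6+0.4+3.3+7.6 = 16.9
SW39 → SW16 → SW20 → SW12: 9.4+5.7+7.6 = 22.7
SW39 → SW6 → SW32 → SW20 → SW12: 5.1+8.5+3.3+7.6 = 24.5
The minimum is 14.7 ms via SW39 → SW32 → SW20 → SW12.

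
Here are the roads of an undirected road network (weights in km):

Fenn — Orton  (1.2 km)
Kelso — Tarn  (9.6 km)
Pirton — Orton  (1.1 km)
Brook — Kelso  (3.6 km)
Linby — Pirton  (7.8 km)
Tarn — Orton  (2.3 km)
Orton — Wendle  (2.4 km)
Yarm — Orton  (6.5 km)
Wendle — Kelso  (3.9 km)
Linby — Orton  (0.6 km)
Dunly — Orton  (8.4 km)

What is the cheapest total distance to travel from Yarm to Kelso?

Enumerating some paths:
Yarm - Orton - Wendle - Kelso: 6.5+2.4+3.9 = 12.8
Yarm - Orton - Tarn - Kelso: 6.5+2.3+9.6 = 18.4
Cheapest is Yarm - Orton - Wendle - Kelso at 12.8 km.

12.8 km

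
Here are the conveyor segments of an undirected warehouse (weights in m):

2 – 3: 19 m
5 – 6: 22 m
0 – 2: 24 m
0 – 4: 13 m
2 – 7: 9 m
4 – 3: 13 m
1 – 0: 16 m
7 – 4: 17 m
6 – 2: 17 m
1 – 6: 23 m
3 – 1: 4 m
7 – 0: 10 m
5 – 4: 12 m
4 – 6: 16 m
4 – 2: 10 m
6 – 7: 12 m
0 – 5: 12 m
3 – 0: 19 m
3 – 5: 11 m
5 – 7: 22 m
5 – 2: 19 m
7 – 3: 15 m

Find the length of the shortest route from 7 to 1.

19 m

Enumerating some paths:
7 - 3 - 1: 15+4 = 19
7 - 0 - 3 - 1: 10+19+4 = 33
7 - 0 - 1: 10+16 = 26
7 - 2 - 3 - 1: 9+19+4 = 32
Cheapest is 7 - 3 - 1 at 19 m.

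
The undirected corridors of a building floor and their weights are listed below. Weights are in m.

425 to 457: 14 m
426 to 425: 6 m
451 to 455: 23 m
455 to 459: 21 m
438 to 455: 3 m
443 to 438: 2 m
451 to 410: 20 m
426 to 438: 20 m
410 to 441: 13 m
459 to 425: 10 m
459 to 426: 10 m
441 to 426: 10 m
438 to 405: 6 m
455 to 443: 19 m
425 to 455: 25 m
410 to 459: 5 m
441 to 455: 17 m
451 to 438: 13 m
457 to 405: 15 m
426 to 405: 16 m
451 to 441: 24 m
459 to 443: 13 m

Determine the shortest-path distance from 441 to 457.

30 m

Enumerating some paths:
441–426–425–457: 10+6+14 = 30
441–410–459–425–457: 13+5+10+14 = 42
441–426–405–457: 10+16+15 = 41
441–455–438–405–457: 17+3+6+15 = 41
Cheapest is 441–426–425–457 at 30 m.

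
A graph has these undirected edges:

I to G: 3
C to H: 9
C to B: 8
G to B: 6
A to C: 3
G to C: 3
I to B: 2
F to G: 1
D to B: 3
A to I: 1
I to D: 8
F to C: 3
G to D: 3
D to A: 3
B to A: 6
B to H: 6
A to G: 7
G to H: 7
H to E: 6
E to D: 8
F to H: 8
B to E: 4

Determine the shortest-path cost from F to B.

6

Compare a few routes:
F → G → I → B: 1+3+2 = 6
F → G → B: 1+6 = 7
The minimum is 6 via F → G → I → B.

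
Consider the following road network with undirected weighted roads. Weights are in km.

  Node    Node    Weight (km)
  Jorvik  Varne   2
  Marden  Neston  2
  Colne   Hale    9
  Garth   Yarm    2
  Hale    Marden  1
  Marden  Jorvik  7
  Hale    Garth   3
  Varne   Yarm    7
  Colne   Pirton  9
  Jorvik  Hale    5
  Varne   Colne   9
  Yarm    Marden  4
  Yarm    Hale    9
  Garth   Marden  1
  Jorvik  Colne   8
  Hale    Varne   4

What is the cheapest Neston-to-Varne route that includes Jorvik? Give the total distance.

Shortest Neston→Jorvik: Neston–Marden–Hale–Jorvik = 8
Best Jorvik to Varne: Jorvik–Varne costing 2
Total via Jorvik: 8 + 2 = 10 km.

10 km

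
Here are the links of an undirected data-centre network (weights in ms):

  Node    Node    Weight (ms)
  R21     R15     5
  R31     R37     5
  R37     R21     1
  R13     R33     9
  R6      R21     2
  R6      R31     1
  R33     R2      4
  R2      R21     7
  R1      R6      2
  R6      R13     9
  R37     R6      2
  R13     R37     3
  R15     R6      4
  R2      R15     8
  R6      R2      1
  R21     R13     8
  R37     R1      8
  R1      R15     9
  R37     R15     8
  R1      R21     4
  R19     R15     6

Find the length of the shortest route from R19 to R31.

Shortest distances from R19:
R19: 0
R15: 6  (via R19)
R6: 10  (via R15)
R21: 11  (via R15)
R2: 11  (via R6)
R31: 11  (via R6)
Shortest route: R19–R15–R6–R31 = 11 ms.

11 ms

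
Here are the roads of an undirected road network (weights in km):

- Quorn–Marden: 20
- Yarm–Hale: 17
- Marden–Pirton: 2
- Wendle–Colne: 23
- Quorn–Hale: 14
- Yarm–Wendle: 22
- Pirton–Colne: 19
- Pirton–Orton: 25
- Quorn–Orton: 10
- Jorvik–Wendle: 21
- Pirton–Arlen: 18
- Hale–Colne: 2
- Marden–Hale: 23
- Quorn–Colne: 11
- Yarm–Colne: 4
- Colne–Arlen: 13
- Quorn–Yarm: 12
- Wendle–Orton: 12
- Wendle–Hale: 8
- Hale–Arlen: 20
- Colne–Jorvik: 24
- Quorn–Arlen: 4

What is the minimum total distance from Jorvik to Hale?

Settle nodes by increasing distance from Jorvik:
Jorvik: 0
Wendle: 21  (via Jorvik)
Colne: 24  (via Jorvik)
Hale: 26  (via Colne)
Shortest route: Jorvik–Colne–Hale = 26 km.

26 km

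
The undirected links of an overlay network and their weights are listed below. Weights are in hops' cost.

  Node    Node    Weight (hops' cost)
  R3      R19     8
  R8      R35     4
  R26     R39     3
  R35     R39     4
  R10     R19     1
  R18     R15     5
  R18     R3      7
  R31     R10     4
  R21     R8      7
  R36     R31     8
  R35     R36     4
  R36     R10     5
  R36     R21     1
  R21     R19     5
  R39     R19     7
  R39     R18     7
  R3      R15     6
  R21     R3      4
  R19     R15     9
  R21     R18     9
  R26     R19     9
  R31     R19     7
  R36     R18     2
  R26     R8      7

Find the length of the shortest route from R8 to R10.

Settle nodes by increasing distance from R8:
R8: 0
R35: 4  (via R8)
R21: 7  (via R8)
R26: 7  (via R8)
R36: 8  (via R35)
R39: 8  (via R35)
R18: 10  (via R36)
R3: 11  (via R21)
R19: 12  (via R21)
R10: 13  (via R36)
Shortest route: R8 → R35 → R36 → R10 = 13 hops' cost.

13 hops' cost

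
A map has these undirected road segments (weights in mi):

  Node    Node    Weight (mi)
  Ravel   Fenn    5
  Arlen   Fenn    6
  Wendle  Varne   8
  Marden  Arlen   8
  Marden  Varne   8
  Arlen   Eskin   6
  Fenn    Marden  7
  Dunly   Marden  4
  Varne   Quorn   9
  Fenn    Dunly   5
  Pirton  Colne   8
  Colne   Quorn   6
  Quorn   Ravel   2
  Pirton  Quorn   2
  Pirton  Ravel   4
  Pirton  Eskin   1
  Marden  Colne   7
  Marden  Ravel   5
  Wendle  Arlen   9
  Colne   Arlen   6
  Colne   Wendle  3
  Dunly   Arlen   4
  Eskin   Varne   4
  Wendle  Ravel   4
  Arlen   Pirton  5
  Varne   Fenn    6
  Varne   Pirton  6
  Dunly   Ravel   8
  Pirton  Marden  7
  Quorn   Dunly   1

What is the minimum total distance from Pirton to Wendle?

Shortest distances from Pirton:
Pirton: 0
Eskin: 1  (via Pirton)
Quorn: 2  (via Pirton)
Dunly: 3  (via Quorn)
Ravel: 4  (via Pirton)
Varne: 5  (via Eskin)
Arlen: 5  (via Pirton)
Marden: 7  (via Pirton)
Fenn: 8  (via Dunly)
Wendle: 8  (via Ravel)
Shortest route: Pirton–Ravel–Wendle = 8 mi.

8 mi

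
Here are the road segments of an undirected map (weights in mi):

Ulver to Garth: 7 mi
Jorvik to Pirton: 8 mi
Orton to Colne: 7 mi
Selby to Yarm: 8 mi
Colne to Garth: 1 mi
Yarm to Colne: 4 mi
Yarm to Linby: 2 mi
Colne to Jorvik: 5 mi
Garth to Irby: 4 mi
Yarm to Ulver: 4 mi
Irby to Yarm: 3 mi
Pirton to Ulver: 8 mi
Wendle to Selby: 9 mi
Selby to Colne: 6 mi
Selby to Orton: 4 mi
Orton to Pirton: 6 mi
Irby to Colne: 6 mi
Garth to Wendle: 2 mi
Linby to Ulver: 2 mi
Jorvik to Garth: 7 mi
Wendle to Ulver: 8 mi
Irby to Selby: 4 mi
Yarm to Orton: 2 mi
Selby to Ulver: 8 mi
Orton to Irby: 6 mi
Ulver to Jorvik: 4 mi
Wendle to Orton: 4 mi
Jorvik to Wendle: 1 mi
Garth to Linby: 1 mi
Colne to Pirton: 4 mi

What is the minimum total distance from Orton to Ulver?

Compare a few routes:
Orton → Wendle → Jorvik → Ulver: 4+1+4 = 9
Orton → Yarm → Ulver: 2+4 = 6
The minimum is 6 mi via Orton → Yarm → Ulver.

6 mi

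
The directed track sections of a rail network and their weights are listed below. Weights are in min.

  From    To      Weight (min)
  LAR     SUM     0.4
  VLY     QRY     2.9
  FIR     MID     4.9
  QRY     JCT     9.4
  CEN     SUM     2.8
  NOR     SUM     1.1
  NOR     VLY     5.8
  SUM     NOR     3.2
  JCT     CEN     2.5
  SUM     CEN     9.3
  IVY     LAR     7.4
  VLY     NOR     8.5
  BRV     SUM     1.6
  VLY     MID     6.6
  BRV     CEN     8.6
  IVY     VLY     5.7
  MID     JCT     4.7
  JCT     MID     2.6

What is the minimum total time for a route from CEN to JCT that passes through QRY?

24.1 min

Shortest CEN→QRY: CEN–SUM–NOR–VLY–QRY = 14.7
Best QRY to JCT: QRY–JCT costing 9.4
Total via QRY: 14.7 + 9.4 = 24.1 min.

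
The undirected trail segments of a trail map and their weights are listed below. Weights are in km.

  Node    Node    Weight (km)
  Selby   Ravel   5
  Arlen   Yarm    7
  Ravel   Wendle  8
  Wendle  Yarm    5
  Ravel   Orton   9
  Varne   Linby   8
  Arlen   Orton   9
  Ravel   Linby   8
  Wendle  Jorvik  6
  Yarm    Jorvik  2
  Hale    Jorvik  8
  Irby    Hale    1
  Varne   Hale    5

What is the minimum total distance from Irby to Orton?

27 km

Compare a few routes:
Irby → Hale → Jorvik → Yarm → Arlen → Orton: 1+8+2+7+9 = 27
Irby → Hale → Varne → Linby → Ravel → Orton: 1+5+8+8+9 = 31
Irby → Hale → Jorvik → Wendle → Ravel → Orton: 1+8+6+8+9 = 32
Cheapest is Irby → Hale → Jorvik → Yarm → Arlen → Orton at 27 km.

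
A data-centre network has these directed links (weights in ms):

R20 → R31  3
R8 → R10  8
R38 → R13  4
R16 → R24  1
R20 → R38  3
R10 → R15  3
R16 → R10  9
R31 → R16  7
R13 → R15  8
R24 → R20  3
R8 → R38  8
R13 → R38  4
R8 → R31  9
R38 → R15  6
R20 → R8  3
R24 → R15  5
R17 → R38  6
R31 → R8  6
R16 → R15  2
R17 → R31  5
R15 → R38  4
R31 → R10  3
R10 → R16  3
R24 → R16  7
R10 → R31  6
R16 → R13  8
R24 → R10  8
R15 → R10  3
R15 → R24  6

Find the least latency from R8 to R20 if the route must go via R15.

20 ms

Shortest R8→R15: R8 → R10 → R15 = 11
Shortest R15→R20: R15 → R24 → R20 = 9
Total via R15: 11 + 9 = 20 ms.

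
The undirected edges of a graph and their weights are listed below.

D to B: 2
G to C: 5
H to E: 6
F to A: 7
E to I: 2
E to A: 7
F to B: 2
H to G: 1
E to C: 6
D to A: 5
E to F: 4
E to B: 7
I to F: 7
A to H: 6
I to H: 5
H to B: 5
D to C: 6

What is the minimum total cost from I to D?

Enumerating some paths:
I - E - F - B - D: 2+4+2+2 = 10
I - F - B - D: 7+2+2 = 11
I - E - B - D: 2+7+2 = 11
Cheapest is I - E - F - B - D at 10.

10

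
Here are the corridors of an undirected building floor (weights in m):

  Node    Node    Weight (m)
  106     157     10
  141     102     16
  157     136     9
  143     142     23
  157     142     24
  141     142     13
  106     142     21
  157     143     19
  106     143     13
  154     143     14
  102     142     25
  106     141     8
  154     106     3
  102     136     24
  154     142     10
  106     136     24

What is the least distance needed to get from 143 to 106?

Compare a few routes:
143 → 154 → 106: 14+3 = 17
143 → 106: 13 = 13
Cheapest is 143 → 106 at 13 m.

13 m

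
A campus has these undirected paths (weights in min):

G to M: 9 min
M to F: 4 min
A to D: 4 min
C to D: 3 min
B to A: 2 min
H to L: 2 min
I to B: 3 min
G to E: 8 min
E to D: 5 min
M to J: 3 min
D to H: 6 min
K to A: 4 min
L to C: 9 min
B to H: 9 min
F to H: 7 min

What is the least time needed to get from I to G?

Running Dijkstra from I:
I: 0
B: 3  (via I)
A: 5  (via B)
D: 9  (via A)
K: 9  (via A)
C: 12  (via D)
H: 12  (via B)
E: 14  (via D)
L: 14  (via H)
F: 19  (via H)
G: 22  (via E)
Shortest route: I–B–A–D–E–G = 22 min.

22 min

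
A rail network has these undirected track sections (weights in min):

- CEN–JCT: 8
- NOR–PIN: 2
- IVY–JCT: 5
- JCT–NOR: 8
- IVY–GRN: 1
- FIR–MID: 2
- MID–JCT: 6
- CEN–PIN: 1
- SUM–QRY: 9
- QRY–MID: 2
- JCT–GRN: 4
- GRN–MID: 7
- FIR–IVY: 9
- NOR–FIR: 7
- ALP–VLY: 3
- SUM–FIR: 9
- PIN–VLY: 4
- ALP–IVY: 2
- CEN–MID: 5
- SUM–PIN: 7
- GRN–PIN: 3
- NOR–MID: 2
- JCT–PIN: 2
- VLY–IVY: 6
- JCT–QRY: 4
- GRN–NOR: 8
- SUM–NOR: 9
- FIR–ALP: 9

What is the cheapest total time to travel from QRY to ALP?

Settle nodes by increasing distance from QRY:
QRY: 0
MID: 2  (via QRY)
FIR: 4  (via MID)
NOR: 4  (via MID)
JCT: 4  (via QRY)
PIN: 6  (via NOR)
CEN: 7  (via MID)
GRN: 8  (via JCT)
IVY: 9  (via JCT)
SUM: 9  (via QRY)
VLY: 10  (via PIN)
ALP: 11  (via IVY)
Shortest route: QRY → JCT → IVY → ALP = 11 min.

11 min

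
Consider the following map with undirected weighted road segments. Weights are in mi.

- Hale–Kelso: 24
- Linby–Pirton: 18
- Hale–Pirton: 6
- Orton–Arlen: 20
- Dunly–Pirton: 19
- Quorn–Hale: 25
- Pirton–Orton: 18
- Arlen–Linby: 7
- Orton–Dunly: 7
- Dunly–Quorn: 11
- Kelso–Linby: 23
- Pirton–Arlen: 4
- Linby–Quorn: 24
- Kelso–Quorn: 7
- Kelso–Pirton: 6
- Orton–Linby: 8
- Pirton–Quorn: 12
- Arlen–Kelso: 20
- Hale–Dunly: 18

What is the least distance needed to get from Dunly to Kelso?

Candidate routes:
Dunly - Pirton - Kelso: 19+6 = 25
Dunly - Quorn - Kelso: 11+7 = 18
The minimum is 18 mi via Dunly - Quorn - Kelso.

18 mi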